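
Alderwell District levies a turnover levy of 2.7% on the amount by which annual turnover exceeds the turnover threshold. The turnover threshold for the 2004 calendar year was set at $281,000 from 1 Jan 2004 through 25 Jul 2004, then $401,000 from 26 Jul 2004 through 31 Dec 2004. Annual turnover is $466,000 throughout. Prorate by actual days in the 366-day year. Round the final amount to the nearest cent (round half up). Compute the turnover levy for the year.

1 Jan – 25 Jul 2004: 207 days, exemption $281,000 → ($466,000 − $281,000) × 2.7% × 207/366 = $2,825.0410
26 Jul – 31 Dec 2004: 159 days, exemption $401,000 → ($466,000 − $401,000) × 2.7% × 159/366 = $762.4180
Total = $3,587.4590

$3,587.46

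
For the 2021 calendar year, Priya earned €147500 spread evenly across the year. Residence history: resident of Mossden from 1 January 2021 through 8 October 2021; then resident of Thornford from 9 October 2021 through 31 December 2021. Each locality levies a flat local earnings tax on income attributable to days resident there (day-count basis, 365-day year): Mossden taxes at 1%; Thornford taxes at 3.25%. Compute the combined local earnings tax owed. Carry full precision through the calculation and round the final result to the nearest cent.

€2238.77

Mossden, 1 January – 8 October 2021: 281 days → €147500 × 1% × 281/365 = €1135.5479
Thornford, 9 October – 31 December 2021: 84 days → €147500 × 3.25% × 84/365 = €1103.2192
Total = €2238.7671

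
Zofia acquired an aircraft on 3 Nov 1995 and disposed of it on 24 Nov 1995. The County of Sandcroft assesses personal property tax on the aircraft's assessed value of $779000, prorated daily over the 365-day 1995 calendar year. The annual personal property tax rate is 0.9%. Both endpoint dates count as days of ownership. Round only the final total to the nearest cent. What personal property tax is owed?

$422.58

Days held (3 Nov – 24 Nov 1995): 22 out of 365
Tax = $779000 × 0.9% × 22/365 = $422.5808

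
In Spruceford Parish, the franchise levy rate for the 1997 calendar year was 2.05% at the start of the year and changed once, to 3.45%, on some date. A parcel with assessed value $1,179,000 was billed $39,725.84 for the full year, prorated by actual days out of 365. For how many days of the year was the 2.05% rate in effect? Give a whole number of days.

21 days

Let d = days at the first rate; then 365 − d days at the second rate.
$1,179,000 × [2.05%·d + 3.45%·(365−d)] / 365 = $39,725.84
Solving gives d = 21, so the new rate took effect on 22 January 1997.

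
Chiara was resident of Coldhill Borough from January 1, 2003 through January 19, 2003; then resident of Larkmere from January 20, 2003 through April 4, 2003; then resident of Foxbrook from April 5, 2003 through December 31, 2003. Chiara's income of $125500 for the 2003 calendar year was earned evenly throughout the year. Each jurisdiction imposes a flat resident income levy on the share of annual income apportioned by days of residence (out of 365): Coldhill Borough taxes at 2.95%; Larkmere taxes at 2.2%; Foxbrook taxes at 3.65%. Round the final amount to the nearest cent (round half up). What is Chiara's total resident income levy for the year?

Coldhill Borough, January 1 – January 19, 2003: 19 days → $125500 × 2.95% × 19/365 = $192.7199
Larkmere, January 20 – April 4, 2003: 75 days → $125500 × 2.2% × 75/365 = $567.3288
Foxbrook, April 5 – December 31, 2003: 271 days → $125500 × 3.65% × 271/365 = $3401.0500
Total = $4161.0986

$4161.10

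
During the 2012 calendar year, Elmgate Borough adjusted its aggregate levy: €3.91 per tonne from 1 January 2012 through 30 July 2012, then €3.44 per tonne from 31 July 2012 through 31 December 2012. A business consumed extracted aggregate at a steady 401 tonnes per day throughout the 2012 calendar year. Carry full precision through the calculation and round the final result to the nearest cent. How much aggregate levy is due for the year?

€544830.68

1 January – 30 July 2012: 212 days × 401 tonnes/day = 85,012 tonnes at €3.91/tonne → €332396.92
31 July – 31 December 2012: 154 days × 401 tonnes/day = 61,754 tonnes at €3.44/tonne → €212433.76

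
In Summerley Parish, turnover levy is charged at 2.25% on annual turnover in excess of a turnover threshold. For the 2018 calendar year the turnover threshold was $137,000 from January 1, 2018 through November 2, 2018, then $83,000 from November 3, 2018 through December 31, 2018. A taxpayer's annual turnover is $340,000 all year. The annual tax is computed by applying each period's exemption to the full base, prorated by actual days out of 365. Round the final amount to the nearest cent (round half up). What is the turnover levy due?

$4,763.90

January 1 – November 2, 2018: 306 days, exemption $137,000 → ($340,000 − $137,000) × 2.25% × 306/365 = $3,829.1918
November 3 – December 31, 2018: 59 days, exemption $83,000 → ($340,000 − $83,000) × 2.25% × 59/365 = $934.7055
Total = $4,763.8973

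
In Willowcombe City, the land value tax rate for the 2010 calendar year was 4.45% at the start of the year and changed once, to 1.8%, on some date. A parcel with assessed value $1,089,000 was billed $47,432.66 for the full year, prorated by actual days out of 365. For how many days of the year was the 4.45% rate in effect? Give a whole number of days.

352 days

Let d = days at the first rate; then 365 − d days at the second rate.
$1,089,000 × [4.45%·d + 1.8%·(365−d)] / 365 = $47,432.66
Solving gives d = 352, so the new rate took effect on December 19, 2010.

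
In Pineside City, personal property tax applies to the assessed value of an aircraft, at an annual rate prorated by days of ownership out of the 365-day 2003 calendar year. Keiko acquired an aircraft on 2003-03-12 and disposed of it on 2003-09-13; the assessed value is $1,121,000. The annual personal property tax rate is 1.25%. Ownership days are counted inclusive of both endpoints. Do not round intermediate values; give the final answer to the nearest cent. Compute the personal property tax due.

$7,140.62

Days held (2003-03-12 to 2003-09-13): 186 out of 365
Tax = $1,121,000 × 1.25% × 186/365 = $7,140.6164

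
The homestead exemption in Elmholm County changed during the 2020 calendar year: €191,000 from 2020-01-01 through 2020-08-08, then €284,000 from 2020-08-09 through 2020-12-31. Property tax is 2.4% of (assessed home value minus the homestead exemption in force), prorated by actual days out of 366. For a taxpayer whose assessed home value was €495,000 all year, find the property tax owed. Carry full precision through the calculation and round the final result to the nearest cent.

€6,411.74

2020-01-01 to 2020-08-08: 221 days, exemption €191,000 → (€495,000 − €191,000) × 2.4% × 221/366 = €4,405.5082
2020-08-09 to 2020-12-31: 145 days, exemption €284,000 → (€495,000 − €284,000) × 2.4% × 145/366 = €2,006.2295
Total = €6,411.7377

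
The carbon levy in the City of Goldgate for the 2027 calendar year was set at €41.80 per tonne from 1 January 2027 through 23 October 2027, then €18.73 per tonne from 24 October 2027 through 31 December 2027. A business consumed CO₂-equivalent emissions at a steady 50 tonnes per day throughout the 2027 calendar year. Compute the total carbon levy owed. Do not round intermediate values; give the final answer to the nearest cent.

€683258.50

1 January – 23 October 2027: 296 days × 50 tonnes/day = 14,800 tonnes at €41.80/tonne → €618640.00
24 October – 31 December 2027: 69 days × 50 tonnes/day = 3,450 tonnes at €18.73/tonne → €64618.50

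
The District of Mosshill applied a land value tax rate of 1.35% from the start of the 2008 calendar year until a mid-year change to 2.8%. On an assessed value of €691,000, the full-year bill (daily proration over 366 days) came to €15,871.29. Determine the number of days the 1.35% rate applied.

127 days

Let d = days at the first rate; then 366 − d days at the second rate.
€691,000 × [1.35%·d + 2.8%·(366−d)] / 366 = €15,871.29
Solving gives d = 127, so the new rate took effect on 7 May 2008.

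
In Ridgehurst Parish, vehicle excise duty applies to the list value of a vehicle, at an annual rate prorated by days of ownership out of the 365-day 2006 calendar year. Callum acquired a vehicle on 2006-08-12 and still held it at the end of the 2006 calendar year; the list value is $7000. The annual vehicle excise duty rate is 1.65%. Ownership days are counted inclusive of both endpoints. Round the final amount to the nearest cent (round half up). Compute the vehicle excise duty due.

$44.93

Days held (2006-08-12 to 2006-12-31): 142 out of 365
Tax = $7000 × 1.65% × 142/365 = $44.9342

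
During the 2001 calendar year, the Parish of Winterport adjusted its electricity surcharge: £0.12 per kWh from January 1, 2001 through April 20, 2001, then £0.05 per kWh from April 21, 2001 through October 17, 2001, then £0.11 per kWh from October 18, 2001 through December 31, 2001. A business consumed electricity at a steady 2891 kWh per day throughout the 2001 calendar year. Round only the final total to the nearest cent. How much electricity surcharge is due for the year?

January 1 – April 20, 2001: 110 days × 2891 kWh/day = 318,010 kWh at £0.12/kWh → £38,161.20
April 21 – October 17, 2001: 180 days × 2891 kWh/day = 520,380 kWh at £0.05/kWh → £26,019.00
October 18 – December 31, 2001: 75 days × 2891 kWh/day = 216,825 kWh at £0.11/kWh → £23,850.75

£88,030.95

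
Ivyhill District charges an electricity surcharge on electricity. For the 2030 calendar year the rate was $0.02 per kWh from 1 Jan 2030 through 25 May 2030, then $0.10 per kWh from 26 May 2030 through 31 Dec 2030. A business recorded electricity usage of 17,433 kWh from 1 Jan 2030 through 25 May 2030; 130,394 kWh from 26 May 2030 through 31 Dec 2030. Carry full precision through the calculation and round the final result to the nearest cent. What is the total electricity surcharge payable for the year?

$13,388.06

1 Jan – 25 May 2030: 17,433 kWh at $0.02/kWh → $348.66
26 May – 31 Dec 2030: 130,394 kWh at $0.10/kWh → $13,039.40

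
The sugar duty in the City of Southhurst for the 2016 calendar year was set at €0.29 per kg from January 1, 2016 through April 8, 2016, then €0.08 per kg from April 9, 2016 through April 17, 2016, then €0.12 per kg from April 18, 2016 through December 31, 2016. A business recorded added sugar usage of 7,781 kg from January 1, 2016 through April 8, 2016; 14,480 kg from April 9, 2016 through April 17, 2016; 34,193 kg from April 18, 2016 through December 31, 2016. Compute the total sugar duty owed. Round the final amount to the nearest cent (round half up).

€7518.05

January 1 – April 8, 2016: 7,781 kg at €0.29/kg → €2256.49
April 9 – April 17, 2016: 14,480 kg at €0.08/kg → €1158.40
April 18 – December 31, 2016: 34,193 kg at €0.12/kg → €4103.16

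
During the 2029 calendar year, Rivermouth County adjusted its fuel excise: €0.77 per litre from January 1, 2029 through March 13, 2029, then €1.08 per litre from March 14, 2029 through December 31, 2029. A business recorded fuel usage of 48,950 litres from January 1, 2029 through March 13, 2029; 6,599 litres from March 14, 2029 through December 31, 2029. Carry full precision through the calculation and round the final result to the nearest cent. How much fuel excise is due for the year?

€44,818.42

January 1 – March 13, 2029: 48,950 litres at €0.77/litre → €37,691.50
March 14 – December 31, 2029: 6,599 litres at €1.08/litre → €7,126.92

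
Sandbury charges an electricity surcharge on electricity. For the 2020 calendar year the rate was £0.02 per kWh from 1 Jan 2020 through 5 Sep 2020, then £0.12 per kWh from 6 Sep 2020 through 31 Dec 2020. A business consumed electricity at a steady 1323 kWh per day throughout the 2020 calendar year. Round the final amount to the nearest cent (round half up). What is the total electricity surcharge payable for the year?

£25,163.46

1 Jan – 5 Sep 2020: 249 days × 1323 kWh/day = 329,427 kWh at £0.02/kWh → £6,588.54
6 Sep – 31 Dec 2020: 117 days × 1323 kWh/day = 154,791 kWh at £0.12/kWh → £18,574.92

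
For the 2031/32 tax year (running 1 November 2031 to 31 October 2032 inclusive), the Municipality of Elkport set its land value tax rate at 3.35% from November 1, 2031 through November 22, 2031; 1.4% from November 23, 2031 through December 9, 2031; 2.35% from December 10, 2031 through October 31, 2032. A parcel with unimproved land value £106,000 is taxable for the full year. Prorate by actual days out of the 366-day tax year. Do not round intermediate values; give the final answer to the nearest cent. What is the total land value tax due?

£2,507.94

November 1 – November 22, 2031: 22 days at 3.35% → £106,000 × 3.35% × 22/366 = £213.4481
November 23 – December 9, 2031: 17 days at 1.4% → £106,000 × 1.4% × 17/366 = £68.9290
December 10, 2031 – October 31, 2032: 327 days at 2.35% → £106,000 × 2.35% × 327/366 = £2,225.5656
Total = £2,507.9426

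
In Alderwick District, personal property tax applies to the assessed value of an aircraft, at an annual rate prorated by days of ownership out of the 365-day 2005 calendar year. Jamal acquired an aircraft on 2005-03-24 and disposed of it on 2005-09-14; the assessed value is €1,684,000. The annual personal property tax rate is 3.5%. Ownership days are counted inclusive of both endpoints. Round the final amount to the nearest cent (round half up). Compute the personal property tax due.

€28,258.90

Days held (2005-03-24 to 2005-09-14): 175 out of 365
Tax = €1,684,000 × 3.5% × 175/365 = €28,258.9041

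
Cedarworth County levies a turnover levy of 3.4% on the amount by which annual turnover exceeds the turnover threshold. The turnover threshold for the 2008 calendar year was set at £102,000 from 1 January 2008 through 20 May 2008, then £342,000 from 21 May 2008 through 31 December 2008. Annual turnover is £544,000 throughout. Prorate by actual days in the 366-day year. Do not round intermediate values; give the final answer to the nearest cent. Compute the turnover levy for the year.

1 January – 20 May 2008: 141 days, exemption £102,000 → (£544,000 − £102,000) × 3.4% × 141/366 = £5,789.4754
21 May – 31 December 2008: 225 days, exemption £342,000 → (£544,000 − £342,000) × 3.4% × 225/366 = £4,222.1311
Total = £10,011.6066

£10,011.61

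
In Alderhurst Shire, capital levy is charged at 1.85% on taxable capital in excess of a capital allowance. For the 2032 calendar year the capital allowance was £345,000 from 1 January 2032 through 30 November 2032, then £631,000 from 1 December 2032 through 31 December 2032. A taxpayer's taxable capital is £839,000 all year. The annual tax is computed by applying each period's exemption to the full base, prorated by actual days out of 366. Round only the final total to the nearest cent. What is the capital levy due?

1 January – 30 November 2032: 335 days, exemption £345,000 → (£839,000 − £345,000) × 1.85% × 335/366 = £8,364.9317
1 December – 31 December 2032: 31 days, exemption £631,000 → (£839,000 − £631,000) × 1.85% × 31/366 = £325.9235
Total = £8,690.8552

£8,690.86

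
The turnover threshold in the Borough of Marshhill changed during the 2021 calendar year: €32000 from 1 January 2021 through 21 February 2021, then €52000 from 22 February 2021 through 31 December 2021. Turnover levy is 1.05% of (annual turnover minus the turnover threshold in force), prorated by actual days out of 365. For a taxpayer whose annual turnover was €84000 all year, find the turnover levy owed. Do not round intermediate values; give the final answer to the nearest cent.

1 January – 21 February 2021: 52 days, exemption €32000 → (€84000 − €32000) × 1.05% × 52/365 = €77.7863
22 February – 31 December 2021: 313 days, exemption €52000 → (€84000 − €52000) × 1.05% × 313/365 = €288.1315
Total = €365.9178

€365.92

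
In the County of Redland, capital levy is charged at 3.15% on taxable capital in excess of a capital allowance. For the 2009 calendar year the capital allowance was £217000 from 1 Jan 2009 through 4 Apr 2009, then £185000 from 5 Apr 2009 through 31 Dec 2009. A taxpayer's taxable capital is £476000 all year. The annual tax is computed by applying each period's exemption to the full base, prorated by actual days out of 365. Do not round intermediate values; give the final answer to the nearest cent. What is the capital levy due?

£8906.91

1 Jan – 4 Apr 2009: 94 days, exemption £217000 → (£476000 − £217000) × 3.15% × 94/365 = £2101.0932
5 Apr – 31 Dec 2009: 271 days, exemption £185000 → (£476000 − £185000) × 3.15% × 271/365 = £6805.8123
Total = £8906.9055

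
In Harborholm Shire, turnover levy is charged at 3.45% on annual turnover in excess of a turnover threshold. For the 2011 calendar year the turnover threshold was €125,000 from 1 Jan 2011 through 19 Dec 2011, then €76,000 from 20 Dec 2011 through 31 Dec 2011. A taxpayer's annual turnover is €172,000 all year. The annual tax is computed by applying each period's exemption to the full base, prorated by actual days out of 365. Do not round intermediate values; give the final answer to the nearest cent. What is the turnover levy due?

€1,677.08

1 Jan – 19 Dec 2011: 353 days, exemption €125,000 → (€172,000 − €125,000) × 3.45% × 353/365 = €1,568.1904
20 Dec – 31 Dec 2011: 12 days, exemption €76,000 → (€172,000 − €76,000) × 3.45% × 12/365 = €108.8877
Total = €1,677.0781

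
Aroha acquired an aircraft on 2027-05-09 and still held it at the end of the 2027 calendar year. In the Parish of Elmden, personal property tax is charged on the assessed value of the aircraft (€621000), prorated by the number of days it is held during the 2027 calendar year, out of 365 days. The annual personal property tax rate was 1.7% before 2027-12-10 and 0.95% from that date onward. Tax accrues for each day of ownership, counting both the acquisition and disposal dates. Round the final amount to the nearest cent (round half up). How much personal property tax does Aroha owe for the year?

€6574.09

2027-05-09 to 2027-12-09: 215 days at 1.7% → €621000 × 1.7% × 215/365 = €6218.5068
2027-12-10 to 2027-12-31: 22 days at 0.95% → €621000 × 0.95% × 22/365 = €355.5863
Total = €6574.0932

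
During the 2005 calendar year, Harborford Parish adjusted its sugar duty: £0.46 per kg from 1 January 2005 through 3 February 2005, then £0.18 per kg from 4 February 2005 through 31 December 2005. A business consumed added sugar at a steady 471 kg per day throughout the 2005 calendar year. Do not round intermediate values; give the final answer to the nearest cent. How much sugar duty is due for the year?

1 January – 3 February 2005: 34 days × 471 kg/day = 16,014 kg at £0.46/kg → £7,366.44
4 February – 31 December 2005: 331 days × 471 kg/day = 155,901 kg at £0.18/kg → £28,062.18

£35,428.62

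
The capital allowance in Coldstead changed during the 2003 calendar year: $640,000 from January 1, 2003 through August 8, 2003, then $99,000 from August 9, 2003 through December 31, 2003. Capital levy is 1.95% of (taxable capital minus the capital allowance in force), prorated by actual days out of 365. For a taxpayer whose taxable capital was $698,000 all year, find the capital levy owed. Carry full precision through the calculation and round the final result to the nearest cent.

$5,321.90

January 1 – August 8, 2003: 220 days, exemption $640,000 → ($698,000 − $640,000) × 1.95% × 220/365 = $681.6986
August 9 – December 31, 2003: 145 days, exemption $99,000 → ($698,000 − $99,000) × 1.95% × 145/365 = $4,640.1986
Total = $5,321.8973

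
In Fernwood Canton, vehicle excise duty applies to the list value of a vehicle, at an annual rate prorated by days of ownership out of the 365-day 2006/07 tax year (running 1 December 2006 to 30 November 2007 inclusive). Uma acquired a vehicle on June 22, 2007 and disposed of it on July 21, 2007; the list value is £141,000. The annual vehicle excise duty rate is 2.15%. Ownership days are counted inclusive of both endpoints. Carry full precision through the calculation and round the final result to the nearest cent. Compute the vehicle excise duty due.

Days held (June 22 – July 21, 2007): 30 out of 365
Tax = £141,000 × 2.15% × 30/365 = £249.1644

£249.16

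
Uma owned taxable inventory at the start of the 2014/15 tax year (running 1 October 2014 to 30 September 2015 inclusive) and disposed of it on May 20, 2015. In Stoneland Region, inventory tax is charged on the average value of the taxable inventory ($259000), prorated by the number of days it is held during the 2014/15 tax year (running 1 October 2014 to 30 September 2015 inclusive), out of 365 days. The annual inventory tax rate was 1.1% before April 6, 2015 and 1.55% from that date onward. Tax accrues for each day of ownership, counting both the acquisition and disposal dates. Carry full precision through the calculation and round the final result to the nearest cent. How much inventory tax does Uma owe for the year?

$1954.56

October 1, 2014 – April 5, 2015: 187 days at 1.1% → $259000 × 1.1% × 187/365 = $1459.6247
April 6 – May 20, 2015: 45 days at 1.55% → $259000 × 1.55% × 45/365 = $494.9384
Total = $1954.5630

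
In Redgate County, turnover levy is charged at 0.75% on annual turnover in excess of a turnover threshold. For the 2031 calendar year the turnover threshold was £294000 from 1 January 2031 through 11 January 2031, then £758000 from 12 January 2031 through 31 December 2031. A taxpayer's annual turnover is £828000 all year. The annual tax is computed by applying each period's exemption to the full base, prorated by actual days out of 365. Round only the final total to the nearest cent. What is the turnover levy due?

1 January – 11 January 2031: 11 days, exemption £294000 → (£828000 − £294000) × 0.75% × 11/365 = £120.6986
12 January – 31 December 2031: 354 days, exemption £758000 → (£828000 − £758000) × 0.75% × 354/365 = £509.1781
Total = £629.8767

£629.88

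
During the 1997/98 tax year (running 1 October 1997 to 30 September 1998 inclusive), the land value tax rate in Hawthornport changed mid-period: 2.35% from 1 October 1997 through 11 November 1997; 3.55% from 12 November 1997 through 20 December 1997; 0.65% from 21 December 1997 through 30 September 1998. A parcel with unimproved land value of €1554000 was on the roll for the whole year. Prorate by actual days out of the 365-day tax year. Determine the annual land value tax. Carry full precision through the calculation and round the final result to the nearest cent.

€17956.15

1 October – 11 November 1997: 42 days at 2.35% → €1554000 × 2.35% × 42/365 = €4202.1863
12 November – 20 December 1997: 39 days at 3.55% → €1554000 × 3.55% × 39/365 = €5894.5562
21 December 1997 – 30 September 1998: 284 days at 0.65% → €1554000 × 0.65% × 284/365 = €7859.4082
Total = €17956.1507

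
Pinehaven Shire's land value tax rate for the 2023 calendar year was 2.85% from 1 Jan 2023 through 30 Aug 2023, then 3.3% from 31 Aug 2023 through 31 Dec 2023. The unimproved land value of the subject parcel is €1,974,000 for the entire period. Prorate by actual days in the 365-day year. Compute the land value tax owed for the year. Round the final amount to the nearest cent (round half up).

1 Jan – 30 Aug 2023: 242 days at 2.85% → €1,974,000 × 2.85% × 242/365 = €37,300.4877
31 Aug – 31 Dec 2023: 123 days at 3.3% → €1,974,000 × 3.3% × 123/365 = €21,951.9616
Total = €59,252.4493

€59,252.45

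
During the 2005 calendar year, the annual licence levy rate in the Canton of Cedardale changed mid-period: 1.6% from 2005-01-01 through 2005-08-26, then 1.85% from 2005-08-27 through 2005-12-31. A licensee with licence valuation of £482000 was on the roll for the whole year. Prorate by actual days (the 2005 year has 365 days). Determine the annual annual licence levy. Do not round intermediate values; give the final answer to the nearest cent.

2005-01-01 to 2005-08-26: 238 days at 1.6% → £482000 × 1.6% × 238/365 = £5028.6466
2005-08-27 to 2005-12-31: 127 days at 1.85% → £482000 × 1.85% × 127/365 = £3102.6274
Total = £8131.2740

£8131.27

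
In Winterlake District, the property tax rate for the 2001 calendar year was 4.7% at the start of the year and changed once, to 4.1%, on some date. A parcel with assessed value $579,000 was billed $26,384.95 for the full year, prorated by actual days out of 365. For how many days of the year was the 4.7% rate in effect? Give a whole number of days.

Let d = days at the first rate; then 365 − d days at the second rate.
$579,000 × [4.7%·d + 4.1%·(365−d)] / 365 = $26,384.95
Solving gives d = 278, so the new rate took effect on 6 Oct 2001.

278 days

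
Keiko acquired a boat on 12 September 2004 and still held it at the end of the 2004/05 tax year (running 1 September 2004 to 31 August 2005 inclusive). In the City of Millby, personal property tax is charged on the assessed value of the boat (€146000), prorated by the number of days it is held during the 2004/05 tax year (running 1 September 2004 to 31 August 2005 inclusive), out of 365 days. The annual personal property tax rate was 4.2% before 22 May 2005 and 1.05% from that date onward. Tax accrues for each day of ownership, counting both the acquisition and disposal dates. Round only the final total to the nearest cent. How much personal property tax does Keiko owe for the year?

12 September 2004 – 21 May 2005: 252 days at 4.2% → €146000 × 4.2% × 252/365 = €4233.6000
22 May – 31 August 2005: 102 days at 1.05% → €146000 × 1.05% × 102/365 = €428.4000
Total = €4662.0000

€4662.00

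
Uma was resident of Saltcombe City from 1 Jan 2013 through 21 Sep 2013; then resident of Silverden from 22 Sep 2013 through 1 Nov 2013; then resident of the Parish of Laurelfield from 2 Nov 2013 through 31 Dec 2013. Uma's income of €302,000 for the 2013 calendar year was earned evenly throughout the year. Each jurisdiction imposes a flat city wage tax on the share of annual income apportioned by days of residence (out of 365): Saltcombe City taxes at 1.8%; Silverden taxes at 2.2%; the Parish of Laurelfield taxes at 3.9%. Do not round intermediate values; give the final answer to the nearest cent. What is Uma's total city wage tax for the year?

Saltcombe City, 1 Jan – 21 Sep 2013: 264 days → €302,000 × 1.8% × 264/365 = €3,931.7918
Silverden, 22 Sep – 1 Nov 2013: 41 days → €302,000 × 2.2% × 41/365 = €746.3123
The Parish of Laurelfield, 2 Nov – 31 Dec 2013: 60 days → €302,000 × 3.9% × 60/365 = €1,936.1096
Total = €6,614.2137

€6,614.21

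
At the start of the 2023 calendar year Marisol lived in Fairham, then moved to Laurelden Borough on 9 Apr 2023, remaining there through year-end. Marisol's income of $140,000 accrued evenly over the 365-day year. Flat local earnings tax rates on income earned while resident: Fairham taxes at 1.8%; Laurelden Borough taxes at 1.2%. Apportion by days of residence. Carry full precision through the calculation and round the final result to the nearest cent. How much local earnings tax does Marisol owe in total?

$1,905.53

Fairham, 1 Jan – 8 Apr 2023: 98 days → $140,000 × 1.8% × 98/365 = $676.6027
Laurelden Borough, 9 Apr – 31 Dec 2023: 267 days → $140,000 × 1.2% × 267/365 = $1,228.9315
Total = $1,905.5342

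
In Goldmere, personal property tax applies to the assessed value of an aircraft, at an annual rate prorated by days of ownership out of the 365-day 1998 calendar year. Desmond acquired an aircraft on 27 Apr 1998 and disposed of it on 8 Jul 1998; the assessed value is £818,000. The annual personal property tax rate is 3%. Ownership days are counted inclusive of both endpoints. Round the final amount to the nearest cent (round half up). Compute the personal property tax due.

Days held (27 Apr – 8 Jul 1998): 73 out of 365
Tax = £818,000 × 3% × 73/365 = £4,908.0000

£4,908.00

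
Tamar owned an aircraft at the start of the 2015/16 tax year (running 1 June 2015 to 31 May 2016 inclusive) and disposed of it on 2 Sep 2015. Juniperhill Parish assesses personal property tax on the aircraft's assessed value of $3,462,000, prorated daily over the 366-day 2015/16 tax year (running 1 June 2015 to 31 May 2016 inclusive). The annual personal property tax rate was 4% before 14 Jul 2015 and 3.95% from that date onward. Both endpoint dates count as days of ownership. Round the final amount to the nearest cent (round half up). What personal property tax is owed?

1 Jun – 13 Jul 2015: 43 days at 4% → $3,462,000 × 4% × 43/366 = $16,269.5082
14 Jul – 2 Sep 2015: 51 days at 3.95% → $3,462,000 × 3.95% × 51/366 = $19,055.1885
Total = $35,324.6967

$35,324.70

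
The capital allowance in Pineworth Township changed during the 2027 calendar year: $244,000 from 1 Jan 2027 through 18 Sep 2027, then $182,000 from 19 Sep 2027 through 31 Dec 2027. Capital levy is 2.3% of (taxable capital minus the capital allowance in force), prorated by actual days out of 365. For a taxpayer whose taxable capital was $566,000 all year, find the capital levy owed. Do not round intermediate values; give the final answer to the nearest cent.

$7,812.31

1 Jan – 18 Sep 2027: 261 days, exemption $244,000 → ($566,000 − $244,000) × 2.3% × 261/365 = $5,295.7973
19 Sep – 31 Dec 2027: 104 days, exemption $182,000 → ($566,000 − $182,000) × 2.3% × 104/365 = $2,516.5151
Total = $7,812.3123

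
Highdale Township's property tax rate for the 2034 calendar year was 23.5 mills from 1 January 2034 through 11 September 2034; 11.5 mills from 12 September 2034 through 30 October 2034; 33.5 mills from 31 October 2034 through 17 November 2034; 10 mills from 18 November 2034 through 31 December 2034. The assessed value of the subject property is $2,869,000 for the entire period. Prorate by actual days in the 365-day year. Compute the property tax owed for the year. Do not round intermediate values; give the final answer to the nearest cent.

1 January – 11 September 2034: 254 days at 23.5 mills → $2,869,000 × 2.35% × 254/365 = $46,917.9753
12 September – 30 October 2034: 49 days at 11.5 mills → $2,869,000 × 1.15% × 49/365 = $4,429.2644
31 October – 17 November 2034: 18 days at 33.5 mills → $2,869,000 × 3.35% × 18/365 = $4,739.7452
18 November – 31 December 2034: 44 days at 10 mills → $2,869,000 × 1% × 44/365 = $3,458.5205
Total = $59,545.5055

$59,545.51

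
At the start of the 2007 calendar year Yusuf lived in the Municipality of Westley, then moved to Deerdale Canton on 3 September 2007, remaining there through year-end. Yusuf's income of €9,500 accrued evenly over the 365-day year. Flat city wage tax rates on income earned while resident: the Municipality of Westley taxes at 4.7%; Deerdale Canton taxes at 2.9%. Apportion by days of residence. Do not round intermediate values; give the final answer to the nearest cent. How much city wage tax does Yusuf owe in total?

The Municipality of Westley, 1 January – 2 September 2007: 245 days → €9,500 × 4.7% × 245/365 = €299.7055
Deerdale Canton, 3 September – 31 December 2007: 120 days → €9,500 × 2.9% × 120/365 = €90.5753
Total = €390.2808

€390.28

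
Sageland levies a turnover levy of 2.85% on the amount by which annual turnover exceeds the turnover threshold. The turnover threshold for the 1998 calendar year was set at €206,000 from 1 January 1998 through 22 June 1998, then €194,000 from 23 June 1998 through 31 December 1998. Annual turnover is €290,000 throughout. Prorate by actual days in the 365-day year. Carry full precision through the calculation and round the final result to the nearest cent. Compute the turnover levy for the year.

1 January – 22 June 1998: 173 days, exemption €206,000 → (€290,000 − €206,000) × 2.85% × 173/365 = €1,134.6904
23 June – 31 December 1998: 192 days, exemption €194,000 → (€290,000 − €194,000) × 2.85% × 192/365 = €1,439.2110
Total = €2,573.9014

€2,573.90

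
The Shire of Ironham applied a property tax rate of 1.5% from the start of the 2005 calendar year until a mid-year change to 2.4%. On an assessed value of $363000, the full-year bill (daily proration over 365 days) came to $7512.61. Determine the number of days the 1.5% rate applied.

134 days

Let d = days at the first rate; then 365 − d days at the second rate.
$363000 × [1.5%·d + 2.4%·(365−d)] / 365 = $7512.61
Solving gives d = 134, so the new rate took effect on 15 May 2005.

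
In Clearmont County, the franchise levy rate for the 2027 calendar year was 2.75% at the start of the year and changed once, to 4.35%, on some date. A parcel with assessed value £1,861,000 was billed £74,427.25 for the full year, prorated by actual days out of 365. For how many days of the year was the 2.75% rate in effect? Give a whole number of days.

80 days

Let d = days at the first rate; then 365 − d days at the second rate.
£1,861,000 × [2.75%·d + 4.35%·(365−d)] / 365 = £74,427.25
Solving gives d = 80, so the new rate took effect on 22 Mar 2027.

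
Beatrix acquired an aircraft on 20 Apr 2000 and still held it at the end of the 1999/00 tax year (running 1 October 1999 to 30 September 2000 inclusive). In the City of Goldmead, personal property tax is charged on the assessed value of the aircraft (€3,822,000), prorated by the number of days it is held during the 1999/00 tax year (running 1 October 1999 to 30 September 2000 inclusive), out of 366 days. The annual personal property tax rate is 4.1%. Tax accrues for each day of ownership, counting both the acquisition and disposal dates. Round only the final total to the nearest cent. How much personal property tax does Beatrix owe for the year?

Days held (20 Apr – 30 Sep 2000): 164 out of 366
Tax = €3,822,000 × 4.1% × 164/366 = €70,216.1967

€70,216.20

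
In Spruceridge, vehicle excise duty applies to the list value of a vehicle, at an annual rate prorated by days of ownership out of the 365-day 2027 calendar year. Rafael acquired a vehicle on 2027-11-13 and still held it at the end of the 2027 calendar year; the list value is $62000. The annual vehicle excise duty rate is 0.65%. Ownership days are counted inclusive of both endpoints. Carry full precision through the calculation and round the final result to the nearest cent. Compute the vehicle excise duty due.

$54.10

Days held (2027-11-13 to 2027-12-31): 49 out of 365
Tax = $62000 × 0.65% × 49/365 = $54.1014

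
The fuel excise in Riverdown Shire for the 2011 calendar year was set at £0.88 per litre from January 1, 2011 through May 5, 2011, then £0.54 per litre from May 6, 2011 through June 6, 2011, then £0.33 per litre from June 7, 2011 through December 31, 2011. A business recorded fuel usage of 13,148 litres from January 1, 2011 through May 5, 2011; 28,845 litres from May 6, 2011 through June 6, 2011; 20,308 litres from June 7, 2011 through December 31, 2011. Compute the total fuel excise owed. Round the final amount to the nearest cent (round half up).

£33848.18

January 1 – May 5, 2011: 13,148 litres at £0.88/litre → £11570.24
May 6 – June 6, 2011: 28,845 litres at £0.54/litre → £15576.30
June 7 – December 31, 2011: 20,308 litres at £0.33/litre → £6701.64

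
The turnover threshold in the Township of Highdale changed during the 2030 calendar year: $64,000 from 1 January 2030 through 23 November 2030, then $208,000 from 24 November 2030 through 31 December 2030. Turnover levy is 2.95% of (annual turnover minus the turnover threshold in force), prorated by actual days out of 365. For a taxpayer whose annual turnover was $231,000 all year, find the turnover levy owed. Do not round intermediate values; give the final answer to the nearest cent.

$4,484.24

1 January – 23 November 2030: 327 days, exemption $64,000 → ($231,000 − $64,000) × 2.95% × 327/365 = $4,413.6041
24 November – 31 December 2030: 38 days, exemption $208,000 → ($231,000 − $208,000) × 2.95% × 38/365 = $70.6384
Total = $4,484.2425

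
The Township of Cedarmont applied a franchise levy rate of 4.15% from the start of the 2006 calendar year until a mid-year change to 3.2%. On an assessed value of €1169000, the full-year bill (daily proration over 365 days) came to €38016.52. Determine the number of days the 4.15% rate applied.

Let d = days at the first rate; then 365 − d days at the second rate.
€1169000 × [4.15%·d + 3.2%·(365−d)] / 365 = €38016.52
Solving gives d = 20, so the new rate took effect on 21 January 2006.

20 days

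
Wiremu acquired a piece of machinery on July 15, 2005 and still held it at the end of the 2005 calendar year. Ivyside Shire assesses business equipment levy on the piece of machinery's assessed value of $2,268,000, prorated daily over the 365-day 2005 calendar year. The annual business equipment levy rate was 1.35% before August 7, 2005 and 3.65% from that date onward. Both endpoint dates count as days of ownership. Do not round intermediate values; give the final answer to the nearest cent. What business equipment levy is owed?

$35,268.95

July 15 – August 6, 2005: 23 days at 1.35% → $2,268,000 × 1.35% × 23/365 = $1,929.3534
August 7 – December 31, 2005: 147 days at 3.65% → $2,268,000 × 3.65% × 147/365 = $33,339.6000
Total = $35,268.9534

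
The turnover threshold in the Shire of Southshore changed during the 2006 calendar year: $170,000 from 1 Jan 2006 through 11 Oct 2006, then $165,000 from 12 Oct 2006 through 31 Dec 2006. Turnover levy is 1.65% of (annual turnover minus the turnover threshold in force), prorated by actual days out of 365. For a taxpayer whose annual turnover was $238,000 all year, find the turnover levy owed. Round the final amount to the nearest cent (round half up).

$1,140.31

1 Jan – 11 Oct 2006: 284 days, exemption $170,000 → ($238,000 − $170,000) × 1.65% × 284/365 = $873.0082
12 Oct – 31 Dec 2006: 81 days, exemption $165,000 → ($238,000 − $165,000) × 1.65% × 81/365 = $267.3000
Total = $1,140.3082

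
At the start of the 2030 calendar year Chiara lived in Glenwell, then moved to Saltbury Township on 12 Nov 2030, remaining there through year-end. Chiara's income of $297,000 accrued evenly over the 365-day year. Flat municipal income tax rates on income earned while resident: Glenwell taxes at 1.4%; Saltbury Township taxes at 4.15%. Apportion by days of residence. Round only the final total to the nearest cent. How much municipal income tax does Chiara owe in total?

$5,276.84

Glenwell, 1 Jan – 11 Nov 2030: 315 days → $297,000 × 1.4% × 315/365 = $3,588.4110
Saltbury Township, 12 Nov – 31 Dec 2030: 50 days → $297,000 × 4.15% × 50/365 = $1,688.4247
Total = $5,276.8356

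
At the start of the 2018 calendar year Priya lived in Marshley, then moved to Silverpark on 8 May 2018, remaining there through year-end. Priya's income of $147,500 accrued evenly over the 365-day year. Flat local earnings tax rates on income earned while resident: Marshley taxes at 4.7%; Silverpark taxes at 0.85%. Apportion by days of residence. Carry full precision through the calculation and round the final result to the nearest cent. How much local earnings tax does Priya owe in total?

$3,229.64

Marshley, 1 January – 7 May 2018: 127 days → $147,500 × 4.7% × 127/365 = $2,412.1301
Silverpark, 8 May – 31 December 2018: 238 days → $147,500 × 0.85% × 238/365 = $817.5137
Total = $3,229.6438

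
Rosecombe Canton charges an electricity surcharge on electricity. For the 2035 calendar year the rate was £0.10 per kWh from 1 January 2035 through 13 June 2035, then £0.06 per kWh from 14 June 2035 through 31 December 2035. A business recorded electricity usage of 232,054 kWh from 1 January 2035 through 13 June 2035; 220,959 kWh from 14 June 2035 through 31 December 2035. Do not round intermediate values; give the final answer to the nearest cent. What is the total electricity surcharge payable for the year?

1 January – 13 June 2035: 232,054 kWh at £0.10/kWh → £23205.40
14 June – 31 December 2035: 220,959 kWh at £0.06/kWh → £13257.54

£36462.94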